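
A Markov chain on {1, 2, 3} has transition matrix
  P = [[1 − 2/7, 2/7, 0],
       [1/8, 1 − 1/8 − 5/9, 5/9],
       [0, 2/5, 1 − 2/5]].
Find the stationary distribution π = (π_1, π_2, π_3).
π = (63/407, 144/407, 200/407)

This is a birth-death chain on three states, which satisfies detailed balance: π_1 · P_{12} = π_2 · P_{21} and π_2 · P_{23} = π_3 · P_{32}.
From π_1 · 2/7 = π_2 · 1/8: π_2/π_1 = (2/7)/(1/8) = 16/7.
From π_2 · 5/9 = π_3 · 2/5: π_3/π_2 = (5/9)/(2/5) = 25/18.
Take π_1 proportional to 1; then unnormalized π = (1, 16/7, 200/63). Normalize by dividing by the sum 407/63:
  π = (63/407, 144/407, 200/407).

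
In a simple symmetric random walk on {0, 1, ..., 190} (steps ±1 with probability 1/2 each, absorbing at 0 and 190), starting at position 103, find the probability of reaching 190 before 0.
P(hit 190 before 0) = 103/190

Let u_k = P(hit 190 before 0 | start at k). Then u_0 = 0, u_190 = 1, and u_k = u_{k-1}/2 + u_{k+1}/2 for 1 ≤ k ≤ 189. This harmonic recurrence is solved by u_k = k/190, giving u_103 = 103/190.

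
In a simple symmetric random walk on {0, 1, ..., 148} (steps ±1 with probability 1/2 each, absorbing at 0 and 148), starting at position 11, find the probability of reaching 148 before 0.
P(hit 148 before 0) = 11/148

Let u_k = P(hit 148 before 0 | start at k). Then u_0 = 0, u_148 = 1, and u_k = u_{k-1}/2 + u_{k+1}/2 for 1 ≤ k ≤ 147. This harmonic recurrence is solved by u_k = k/148, giving u_11 = 11/148.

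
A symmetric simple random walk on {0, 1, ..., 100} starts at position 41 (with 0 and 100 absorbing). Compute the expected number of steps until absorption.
E[τ | X_0 = 41] = 2419

Let v_k = E[τ | X_0 = k]. Boundary: v_0 = v_100 = 0. Recurrence: v_k = 1 + (v_{k-1} + v_{k+1})/2 for 1 ≤ k ≤ 99. The particular solution to v_k − (v_{k-1} + v_{k+1})/2 = 1 is v_k = −k^2. Adding homogeneous solution A + B k and matching boundaries gives v_k = k (100 − k). Substituting k = 41: v_41 = 41 · 59 = 2419.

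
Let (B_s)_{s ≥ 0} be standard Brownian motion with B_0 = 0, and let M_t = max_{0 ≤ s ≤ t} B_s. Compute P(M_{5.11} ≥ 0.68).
P(M_{5.11} ≥ 0.68) = 2·P(B_{5.11} ≥ 0.68) = 2(1 − Φ(0.68/√5.11)) ≈ 0.7636

By the reflection principle for Brownian motion, P(M_t ≥ a) = 2 · P(B_t ≥ a) for a ≥ 0. Since B_t ~ N(0, t), P(B_t ≥ 0.68) = 1 − Φ(0.68/√t) = 1 − Φ(0.68/√5.11) = 1 − Φ(0.3008). So
  P(M_{5.11} ≥ 0.68) = 2(1 − Φ(0.3008)) ≈ 0.7636.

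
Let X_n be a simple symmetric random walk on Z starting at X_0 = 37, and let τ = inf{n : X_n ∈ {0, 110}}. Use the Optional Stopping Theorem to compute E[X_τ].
E[X_τ] = 37

X_n is a martingale and τ is a bounded-mean stopping time (indeed τ is finite a.s. with bounded expectation since the walk is in a bounded region). By the OST, E[X_τ] = E[X_0] = 37. Equivalently: E[X_τ] = 110 · P(hit 110 first) + 0 · P(hit 0 first) = 110 · (37/110) = 37.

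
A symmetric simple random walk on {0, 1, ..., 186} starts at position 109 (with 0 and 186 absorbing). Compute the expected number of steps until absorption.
E[τ | X_0 = 109] = 8393

Let v_k = E[τ | X_0 = k]. Boundary: v_0 = v_186 = 0. Recurrence: v_k = 1 + (v_{k-1} + v_{k+1})/2 for 1 ≤ k ≤ 185. The particular solution to v_k − (v_{k-1} + v_{k+1})/2 = 1 is v_k = −k^2. Adding homogeneous solution A + B k and matching boundaries gives v_k = k (186 − k). Substituting k = 109: v_109 = 109 · 77 = 8393.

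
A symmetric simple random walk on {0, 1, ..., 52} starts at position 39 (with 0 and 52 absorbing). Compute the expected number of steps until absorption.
E[τ | X_0 = 39] = 507

Let v_k = E[τ | X_0 = k]. Boundary: v_0 = v_52 = 0. Recurrence: v_k = 1 + (v_{k-1} + v_{k+1})/2 for 1 ≤ k ≤ 51. The particular solution to v_k − (v_{k-1} + v_{k+1})/2 = 1 is v_k = −k^2. Adding homogeneous solution A + B k and matching boundaries gives v_k = k (52 − k). Substituting k = 39: v_39 = 39 · 13 = 507.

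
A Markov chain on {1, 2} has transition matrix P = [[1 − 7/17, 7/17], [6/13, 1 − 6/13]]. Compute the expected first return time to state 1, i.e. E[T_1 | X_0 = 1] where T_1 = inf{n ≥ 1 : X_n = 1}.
E[T_1 | X_0 = 1] = 1/π_1 = 193/102

For an irreducible recurrent Markov chain with stationary distribution π, E[T_i | X_0 = i] = 1/π_i (Kac's formula). Here π_1 = (6/13)/(7/17 + 6/13) = (6/13)/(193/221) = 102/193, so E[T_1 | X_0 = 1] = 1/π_1 = (7/17 + 6/13)/(6/13) = (193/221)/(6/13) = 193/102.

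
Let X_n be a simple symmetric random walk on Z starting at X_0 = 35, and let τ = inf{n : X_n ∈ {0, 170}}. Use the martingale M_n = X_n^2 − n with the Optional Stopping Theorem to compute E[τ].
E[τ] = 4725

M_n = X_n^2 − n is a martingale (since E[X_{n+1}^2 | F_n] = X_n^2 + 1). By OST (τ has finite mean in a bounded region), E[M_τ] = E[M_0] = X_0^2 − 0 = 35^2 = 1225. Also E[M_τ] = E[X_τ^2] − E[τ]. The walk exits at 0 or 170, with P(hit 170 first) = 35/170, so E[X_τ^2] = 170^2 · 35/170 + 0 = 5950. Thus E[τ] = E[X_τ^2] − E[M_τ] = 5950 − 1225 = 4725 = 35(170 − 35) = 4725.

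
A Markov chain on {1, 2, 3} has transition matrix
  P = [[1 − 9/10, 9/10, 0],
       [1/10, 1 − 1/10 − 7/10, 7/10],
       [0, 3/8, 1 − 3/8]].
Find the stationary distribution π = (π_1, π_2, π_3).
π = (5/134, 45/134, 42/67)

This is a birth-death chain on three states, which satisfies detailed balance: π_1 · P_{12} = π_2 · P_{21} and π_2 · P_{23} = π_3 · P_{32}.
From π_1 · 9/10 = π_2 · 1/10: π_2/π_1 = (9/10)/(1/10) = 9.
From π_2 · 7/10 = π_3 · 3/8: π_3/π_2 = (7/10)/(3/8) = 28/15.
Take π_1 proportional to 1; then unnormalized π = (1, 9, 84/5). Normalize by dividing by the sum 134/5:
  π = (5/134, 45/134, 42/67).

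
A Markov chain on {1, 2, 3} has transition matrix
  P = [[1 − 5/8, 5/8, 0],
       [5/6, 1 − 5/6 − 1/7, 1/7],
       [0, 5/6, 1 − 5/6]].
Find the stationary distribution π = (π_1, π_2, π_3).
π = (140/263, 105/263, 18/263)

This is a birth-death chain on three states, which satisfies detailed balance: π_1 · P_{12} = π_2 · P_{21} and π_2 · P_{23} = π_3 · P_{32}.
From π_1 · 5/8 = π_2 · 5/6: π_2/π_1 = (5/8)/(5/6) = 3/4.
From π_2 · 1/7 = π_3 · 5/6: π_3/π_2 = (1/7)/(5/6) = 6/35.
Take π_1 proportional to 1; then unnormalized π = (1, 3/4, 9/70). Normalize by dividing by the sum 263/140:
  π = (140/263, 105/263, 18/263).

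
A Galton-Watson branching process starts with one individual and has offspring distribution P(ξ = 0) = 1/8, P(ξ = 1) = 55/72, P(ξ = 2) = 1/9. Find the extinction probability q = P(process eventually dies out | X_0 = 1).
q = 1

Mean offspring μ = 0·1/8 + 1·55/72 + 2·1/9 = 71/72 ≤ 1. For μ ≤ 1 with offspring not concentrated at 1, the Galton-Watson process goes extinct almost surely, so q = 1.
(Algebraic check: The pgf is f(s) = 1/8 + 55/72·s + 1/9·s². The extinction probability q is the smallest fixed point of f in [0, 1]. Setting s = f(s):
  1/9·s² + (55/72 − 1)·s + 1/8 = 0
  1/9·s² − (1/8 + 1/9)·s + 1/8 = 0
which factors as (s − 1)·(1/9·s − 1/8) = 0, giving roots s = 1 and s = (1/8)/(1/9) = 9/8. Since 9/8 ≥ 1, the smallest root in [0, 1] is s = 1.)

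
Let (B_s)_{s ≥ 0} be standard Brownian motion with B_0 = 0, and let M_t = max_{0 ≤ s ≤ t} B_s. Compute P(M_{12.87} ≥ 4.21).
P(M_{12.87} ≥ 4.21) = 2·P(B_{12.87} ≥ 4.21) = 2(1 − Φ(4.21/√12.87)) ≈ 0.2406

By the reflection principle for Brownian motion, P(M_t ≥ a) = 2 · P(B_t ≥ a) for a ≥ 0. Since B_t ~ N(0, t), P(B_t ≥ 4.21) = 1 − Φ(4.21/√t) = 1 − Φ(4.21/√12.87) = 1 − Φ(1.1735). So
  P(M_{12.87} ≥ 4.21) = 2(1 − Φ(1.1735)) ≈ 0.2406.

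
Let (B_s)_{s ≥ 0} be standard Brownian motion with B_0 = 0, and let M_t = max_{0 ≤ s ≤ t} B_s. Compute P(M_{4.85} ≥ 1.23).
P(M_{4.85} ≥ 1.23) = 2·P(B_{4.85} ≥ 1.23) = 2(1 − Φ(1.23/√4.85)) ≈ 0.5765

By the reflection principle for Brownian motion, P(M_t ≥ a) = 2 · P(B_t ≥ a) for a ≥ 0. Since B_t ~ N(0, t), P(B_t ≥ 1.23) = 1 − Φ(1.23/√t) = 1 − Φ(1.23/√4.85) = 1 − Φ(0.5585). So
  P(M_{4.85} ≥ 1.23) = 2(1 − Φ(0.5585)) ≈ 0.5765.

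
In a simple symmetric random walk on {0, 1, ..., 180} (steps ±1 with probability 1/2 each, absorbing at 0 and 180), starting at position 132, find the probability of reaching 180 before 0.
P(hit 180 before 0) = 132/180 = 11/15

Let u_k = P(hit 180 before 0 | start at k). Then u_0 = 0, u_180 = 1, and u_k = u_{k-1}/2 + u_{k+1}/2 for 1 ≤ k ≤ 179. This harmonic recurrence is solved by u_k = k/180, giving u_132 = 132/180 = 11/15.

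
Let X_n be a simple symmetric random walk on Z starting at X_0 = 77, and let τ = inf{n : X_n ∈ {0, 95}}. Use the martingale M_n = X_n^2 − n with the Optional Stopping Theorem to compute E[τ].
E[τ] = 1386

M_n = X_n^2 − n is a martingale (since E[X_{n+1}^2 | F_n] = X_n^2 + 1). By OST (τ has finite mean in a bounded region), E[M_τ] = E[M_0] = X_0^2 − 0 = 77^2 = 5929. Also E[M_τ] = E[X_τ^2] − E[τ]. The walk exits at 0 or 95, with P(hit 95 first) = 77/95, so E[X_τ^2] = 95^2 · 77/95 + 0 = 7315. Thus E[τ] = E[X_τ^2] − E[M_τ] = 7315 − 5929 = 1386 = 77(95 − 77) = 1386.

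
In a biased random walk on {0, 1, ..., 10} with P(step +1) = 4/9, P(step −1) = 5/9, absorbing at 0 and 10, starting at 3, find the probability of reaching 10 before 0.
P(hit 10 before 0) = (1 − (5/4)^3) / (1 − (5/4)^10) = 999424/8717049

Let u_k denote P(reach 10 before 0 | start at k). Boundary: u_0 = 0, u_10 = 1. Recurrence: u_k = 4/9·u_{k+1} + 5/9·u_{k-1} for 1 ≤ k ≤ 9. Try u_k = A + B·r^k with r = q/p = (5/9)/(4/9) = 5/4. Substitution satisfies the recurrence; boundary conditions give:
  u_k = (1 − r^k) / (1 − r^N) = (1 − (5/4)^3) / (1 − (5/4)^10) = 999424/8717049.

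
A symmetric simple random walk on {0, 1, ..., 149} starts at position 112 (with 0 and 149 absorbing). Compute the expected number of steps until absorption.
E[τ | X_0 = 112] = 4144

Let v_k = E[τ | X_0 = k]. Boundary: v_0 = v_149 = 0. Recurrence: v_k = 1 + (v_{k-1} + v_{k+1})/2 for 1 ≤ k ≤ 148. The particular solution to v_k − (v_{k-1} + v_{k+1})/2 = 1 is v_k = −k^2. Adding homogeneous solution A + B k and matching boundaries gives v_k = k (149 − k). Substituting k = 112: v_112 = 112 · 37 = 4144.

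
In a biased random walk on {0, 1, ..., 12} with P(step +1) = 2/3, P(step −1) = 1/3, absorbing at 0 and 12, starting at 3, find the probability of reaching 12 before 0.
P(hit 12 before 0) = (1 − (1/2)^3) / (1 − (1/2)^12) = 512/585

Let u_k denote P(reach 12 before 0 | start at k). Boundary: u_0 = 0, u_12 = 1. Recurrence: u_k = 2/3·u_{k+1} + 1/3·u_{k-1} for 1 ≤ k ≤ 11. Try u_k = A + B·r^k with r = q/p = (1/3)/(2/3) = 1/2. Substitution satisfies the recurrence; boundary conditions give:
  u_k = (1 − r^k) / (1 − r^N) = (1 − (1/2)^3) / (1 − (1/2)^12) = 512/585.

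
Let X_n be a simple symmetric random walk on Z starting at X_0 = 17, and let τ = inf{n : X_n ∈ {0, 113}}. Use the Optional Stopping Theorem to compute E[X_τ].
E[X_τ] = 17

X_n is a martingale and τ is a bounded-mean stopping time (indeed τ is finite a.s. with bounded expectation since the walk is in a bounded region). By the OST, E[X_τ] = E[X_0] = 17. Equivalently: E[X_τ] = 113 · P(hit 113 first) + 0 · P(hit 0 first) = 113 · (17/113) = 17.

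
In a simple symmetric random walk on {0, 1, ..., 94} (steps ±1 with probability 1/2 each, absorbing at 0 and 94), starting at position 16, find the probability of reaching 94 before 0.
P(hit 94 before 0) = 16/94 = 8/47

Let u_k = P(hit 94 before 0 | start at k). Then u_0 = 0, u_94 = 1, and u_k = u_{k-1}/2 + u_{k+1}/2 for 1 ≤ k ≤ 93. This harmonic recurrence is solved by u_k = k/94, giving u_16 = 16/94 = 8/47.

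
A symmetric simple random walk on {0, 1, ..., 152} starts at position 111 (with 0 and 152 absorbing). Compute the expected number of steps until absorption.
E[τ | X_0 = 111] = 4551

Let v_k = E[τ | X_0 = k]. Boundary: v_0 = v_152 = 0. Recurrence: v_k = 1 + (v_{k-1} + v_{k+1})/2 for 1 ≤ k ≤ 151. The particular solution to v_k − (v_{k-1} + v_{k+1})/2 = 1 is v_k = −k^2. Adding homogeneous solution A + B k and matching boundaries gives v_k = k (152 − k). Substituting k = 111: v_111 = 111 · 41 = 4551.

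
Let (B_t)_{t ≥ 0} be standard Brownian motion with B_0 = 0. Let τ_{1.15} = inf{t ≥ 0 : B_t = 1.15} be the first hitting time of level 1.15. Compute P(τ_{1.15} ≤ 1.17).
P(τ_{1.15} ≤ 1.17) = 2(1 − Φ(1.15/√1.17)) = 2(1 − Φ(1.0632)) ≈ 0.2877

By the reflection principle for standard BM, P(τ_b ≤ t) = 2 · P(B_t ≥ b). Since B_t ~ N(0, t), P(B_t ≥ 1.15) = 1 − Φ(1.15/√t) = 1 − Φ(1.15/√1.17) = 1 − Φ(1.0632) ≈ 0.14385. Doubling: P(τ_{1.15} ≤ 1.17) ≈ 2 · 0.14385 = 0.28770 ≈ 0.2877.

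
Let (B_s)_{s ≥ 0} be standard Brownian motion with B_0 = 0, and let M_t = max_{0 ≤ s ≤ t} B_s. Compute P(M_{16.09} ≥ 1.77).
P(M_{16.09} ≥ 1.77) = 2·P(B_{16.09} ≥ 1.77) = 2(1 − Φ(1.77/√16.09)) ≈ 0.6590

By the reflection principle for Brownian motion, P(M_t ≥ a) = 2 · P(B_t ≥ a) for a ≥ 0. Since B_t ~ N(0, t), P(B_t ≥ 1.77) = 1 − Φ(1.77/√t) = 1 − Φ(1.77/√16.09) = 1 − Φ(0.4413). So
  P(M_{16.09} ≥ 1.77) = 2(1 − Φ(0.4413)) ≈ 0.6590.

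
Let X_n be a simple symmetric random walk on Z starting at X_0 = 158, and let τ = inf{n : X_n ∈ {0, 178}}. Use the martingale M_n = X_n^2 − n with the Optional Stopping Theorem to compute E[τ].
E[τ] = 3160

M_n = X_n^2 − n is a martingale (since E[X_{n+1}^2 | F_n] = X_n^2 + 1). By OST (τ has finite mean in a bounded region), E[M_τ] = E[M_0] = X_0^2 − 0 = 158^2 = 24964. Also E[M_τ] = E[X_τ^2] − E[τ]. The walk exits at 0 or 178, with P(hit 178 first) = 158/178, so E[X_τ^2] = 178^2 · 158/178 + 0 = 28124. Thus E[τ] = E[X_τ^2] − E[M_τ] = 28124 − 24964 = 3160 = 158(178 − 158) = 3160.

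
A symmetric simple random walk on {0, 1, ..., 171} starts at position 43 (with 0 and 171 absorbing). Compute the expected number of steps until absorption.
E[τ | X_0 = 43] = 5504

Let v_k = E[τ | X_0 = k]. Boundary: v_0 = v_171 = 0. Recurrence: v_k = 1 + (v_{k-1} + v_{k+1})/2 for 1 ≤ k ≤ 170. The particular solution to v_k − (v_{k-1} + v_{k+1})/2 = 1 is v_k = −k^2. Adding homogeneous solution A + B k and matching boundaries gives v_k = k (171 − k). Substituting k = 43: v_43 = 43 · 128 = 5504.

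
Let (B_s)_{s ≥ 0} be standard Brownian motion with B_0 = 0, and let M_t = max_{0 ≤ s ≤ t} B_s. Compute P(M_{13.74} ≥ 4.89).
P(M_{13.74} ≥ 4.89) = 2·P(B_{13.74} ≥ 4.89) = 2(1 − Φ(4.89/√13.74)) ≈ 0.1871

By the reflection principle for Brownian motion, P(M_t ≥ a) = 2 · P(B_t ≥ a) for a ≥ 0. Since B_t ~ N(0, t), P(B_t ≥ 4.89) = 1 − Φ(4.89/√t) = 1 − Φ(4.89/√13.74) = 1 − Φ(1.3192). So
  P(M_{13.74} ≥ 4.89) = 2(1 − Φ(1.3192)) ≈ 0.1871.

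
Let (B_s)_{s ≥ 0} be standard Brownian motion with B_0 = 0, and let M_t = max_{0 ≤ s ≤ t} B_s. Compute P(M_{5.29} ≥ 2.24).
P(M_{5.29} ≥ 2.24) = 2·P(B_{5.29} ≥ 2.24) = 2(1 − Φ(2.24/√5.29)) ≈ 0.3301

By the reflection principle for Brownian motion, P(M_t ≥ a) = 2 · P(B_t ≥ a) for a ≥ 0. Since B_t ~ N(0, t), P(B_t ≥ 2.24) = 1 − Φ(2.24/√t) = 1 − Φ(2.24/√5.29) = 1 − Φ(0.9739). So
  P(M_{5.29} ≥ 2.24) = 2(1 − Φ(0.9739)) ≈ 0.3301.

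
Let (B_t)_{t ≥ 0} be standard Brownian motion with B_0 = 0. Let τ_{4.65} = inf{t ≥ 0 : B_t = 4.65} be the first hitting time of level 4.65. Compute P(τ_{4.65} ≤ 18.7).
P(τ_{4.65} ≤ 18.7) = 2(1 − Φ(4.65/√18.7)) = 2(1 − Φ(1.0753)) ≈ 0.2822

By the reflection principle for standard BM, P(τ_b ≤ t) = 2 · P(B_t ≥ b). Since B_t ~ N(0, t), P(B_t ≥ 4.65) = 1 − Φ(4.65/√t) = 1 − Φ(4.65/√18.7) = 1 − Φ(1.0753) ≈ 0.14112. Doubling: P(τ_{4.65} ≤ 18.7) ≈ 2 · 0.14112 = 0.28224 ≈ 0.2822.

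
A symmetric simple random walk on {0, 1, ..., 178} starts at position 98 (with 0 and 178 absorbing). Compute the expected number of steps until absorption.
E[τ | X_0 = 98] = 7840

Let v_k = E[τ | X_0 = k]. Boundary: v_0 = v_178 = 0. Recurrence: v_k = 1 + (v_{k-1} + v_{k+1})/2 for 1 ≤ k ≤ 177. The particular solution to v_k − (v_{k-1} + v_{k+1})/2 = 1 is v_k = −k^2. Adding homogeneous solution A + B k and matching boundaries gives v_k = k (178 − k). Substituting k = 98: v_98 = 98 · 80 = 7840.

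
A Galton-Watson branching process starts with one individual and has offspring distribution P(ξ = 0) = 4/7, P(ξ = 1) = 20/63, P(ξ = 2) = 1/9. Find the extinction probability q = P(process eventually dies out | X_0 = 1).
q = 1

Mean offspring μ = 0·4/7 + 1·20/63 + 2·1/9 = 34/63 ≤ 1. For μ ≤ 1 with offspring not concentrated at 1, the Galton-Watson process goes extinct almost surely, so q = 1.
(Algebraic check: The pgf is f(s) = 4/7 + 20/63·s + 1/9·s². The extinction probability q is the smallest fixed point of f in [0, 1]. Setting s = f(s):
  1/9·s² + (20/63 − 1)·s + 4/7 = 0
  1/9·s² − (4/7 + 1/9)·s + 4/7 = 0
which factors as (s − 1)·(1/9·s − 4/7) = 0, giving roots s = 1 and s = (4/7)/(1/9) = 36/7. Since 36/7 ≥ 1, the smallest root in [0, 1] is s = 1.)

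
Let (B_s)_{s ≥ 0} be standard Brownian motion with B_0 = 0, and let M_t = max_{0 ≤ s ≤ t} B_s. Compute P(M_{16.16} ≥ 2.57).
P(M_{16.16} ≥ 2.57) = 2·P(B_{16.16} ≥ 2.57) = 2(1 − Φ(2.57/√16.16)) ≈ 0.5226

By the reflection principle for Brownian motion, P(M_t ≥ a) = 2 · P(B_t ≥ a) for a ≥ 0. Since B_t ~ N(0, t), P(B_t ≥ 2.57) = 1 − Φ(2.57/√t) = 1 − Φ(2.57/√16.16) = 1 − Φ(0.6393). So
  P(M_{16.16} ≥ 2.57) = 2(1 − Φ(0.6393)) ≈ 0.5226.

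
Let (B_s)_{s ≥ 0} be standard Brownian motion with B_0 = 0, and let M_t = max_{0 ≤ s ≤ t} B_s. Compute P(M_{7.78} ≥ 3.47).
P(M_{7.78} ≥ 3.47) = 2·P(B_{7.78} ≥ 3.47) = 2(1 − Φ(3.47/√7.78)) ≈ 0.2135

By the reflection principle for Brownian motion, P(M_t ≥ a) = 2 · P(B_t ≥ a) for a ≥ 0. Since B_t ~ N(0, t), P(B_t ≥ 3.47) = 1 − Φ(3.47/√t) = 1 − Φ(3.47/√7.78) = 1 − Φ(1.2441). So
  P(M_{7.78} ≥ 3.47) = 2(1 − Φ(1.2441)) ≈ 0.2135.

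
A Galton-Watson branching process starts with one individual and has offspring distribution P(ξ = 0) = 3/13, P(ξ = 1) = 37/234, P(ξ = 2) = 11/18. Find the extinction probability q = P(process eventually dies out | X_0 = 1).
q = 54/143

The pgf is f(s) = 3/13 + 37/234·s + 11/18·s². The extinction probability q is the smallest fixed point of f in [0, 1]. Setting s = f(s):
  11/18·s² + (37/234 − 1)·s + 3/13 = 0
  11/18·s² − (3/13 + 11/18)·s + 3/13 = 0
which factors as (s − 1)·(11/18·s − 3/13) = 0, giving roots s = 1 and s = (3/13)/(11/18) = 54/143.
Mean offspring μ = 37/234 + 2·11/18 = 323/234 > 1 (supercritical), so q < 1. The extinction probability is the smaller root: q = (3/13)/(11/18) = 54/143.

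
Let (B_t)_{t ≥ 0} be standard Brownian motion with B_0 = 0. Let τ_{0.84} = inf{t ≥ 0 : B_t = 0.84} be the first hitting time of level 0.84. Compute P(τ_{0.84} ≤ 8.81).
P(τ_{0.84} ≤ 8.81) = 2(1 − Φ(0.84/√8.81)) = 2(1 − Φ(0.2830)) ≈ 0.7772

By the reflection principle for standard BM, P(τ_b ≤ t) = 2 · P(B_t ≥ b). Since B_t ~ N(0, t), P(B_t ≥ 0.84) = 1 − Φ(0.84/√t) = 1 − Φ(0.84/√8.81) = 1 − Φ(0.2830) ≈ 0.38859. Doubling: P(τ_{0.84} ≤ 8.81) ≈ 2 · 0.38859 = 0.77718 ≈ 0.7772.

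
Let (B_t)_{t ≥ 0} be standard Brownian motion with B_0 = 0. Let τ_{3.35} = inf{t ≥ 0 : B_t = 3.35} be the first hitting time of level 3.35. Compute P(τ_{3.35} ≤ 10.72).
P(τ_{3.35} ≤ 10.72) = 2(1 − Φ(3.35/√10.72)) = 2(1 − Φ(1.0232)) ≈ 0.3062

By the reflection principle for standard BM, P(τ_b ≤ t) = 2 · P(B_t ≥ b). Since B_t ~ N(0, t), P(B_t ≥ 3.35) = 1 − Φ(3.35/√t) = 1 − Φ(3.35/√10.72) = 1 − Φ(1.0232) ≈ 0.15311. Doubling: P(τ_{3.35} ≤ 10.72) ≈ 2 · 0.15311 = 0.30622 ≈ 0.3062.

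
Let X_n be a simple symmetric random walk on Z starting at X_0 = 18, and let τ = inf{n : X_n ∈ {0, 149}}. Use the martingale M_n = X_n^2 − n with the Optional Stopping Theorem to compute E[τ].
E[τ] = 2358

M_n = X_n^2 − n is a martingale (since E[X_{n+1}^2 | F_n] = X_n^2 + 1). By OST (τ has finite mean in a bounded region), E[M_τ] = E[M_0] = X_0^2 − 0 = 18^2 = 324. Also E[M_τ] = E[X_τ^2] − E[τ]. The walk exits at 0 or 149, with P(hit 149 first) = 18/149, so E[X_τ^2] = 149^2 · 18/149 + 0 = 2682. Thus E[τ] = E[X_τ^2] − E[M_τ] = 2682 − 324 = 2358 = 18(149 − 18) = 2358.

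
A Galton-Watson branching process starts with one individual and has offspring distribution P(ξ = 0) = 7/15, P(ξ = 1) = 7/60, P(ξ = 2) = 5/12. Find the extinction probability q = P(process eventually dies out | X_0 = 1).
q = 1

Mean offspring μ = 0·7/15 + 1·7/60 + 2·5/12 = 19/20 ≤ 1. For μ ≤ 1 with offspring not concentrated at 1, the Galton-Watson process goes extinct almost surely, so q = 1.
(Algebraic check: The pgf is f(s) = 7/15 + 7/60·s + 5/12·s². The extinction probability q is the smallest fixed point of f in [0, 1]. Setting s = f(s):
  5/12·s² + (7/60 − 1)·s + 7/15 = 0
  5/12·s² − (7/15 + 5/12)·s + 7/15 = 0
which factors as (s − 1)·(5/12·s − 7/15) = 0, giving roots s = 1 and s = (7/15)/(5/12) = 28/25. Since 28/25 ≥ 1, the smallest root in [0, 1] is s = 1.)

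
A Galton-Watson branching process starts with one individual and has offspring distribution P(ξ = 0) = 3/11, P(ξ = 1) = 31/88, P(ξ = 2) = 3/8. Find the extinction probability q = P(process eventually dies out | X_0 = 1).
q = 8/11

The pgf is f(s) = 3/11 + 31/88·s + 3/8·s². The extinction probability q is the smallest fixed point of f in [0, 1]. Setting s = f(s):
  3/8·s² + (31/88 − 1)·s + 3/11 = 0
  3/8·s² − (3/11 + 3/8)·s + 3/11 = 0
which factors as (s − 1)·(3/8·s − 3/11) = 0, giving roots s = 1 and s = (3/11)/(3/8) = 8/11.
Mean offspring μ = 31/88 + 2·3/8 = 97/88 > 1 (supercritical), so q < 1. The extinction probability is the smaller root: q = (3/11)/(3/8) = 8/11.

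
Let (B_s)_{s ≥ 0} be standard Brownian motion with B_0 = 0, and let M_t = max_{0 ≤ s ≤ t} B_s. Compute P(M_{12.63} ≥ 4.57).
P(M_{12.63} ≥ 4.57) = 2·P(B_{12.63} ≥ 4.57) = 2(1 − Φ(4.57/√12.63)) ≈ 0.1985

By the reflection principle for Brownian motion, P(M_t ≥ a) = 2 · P(B_t ≥ a) for a ≥ 0. Since B_t ~ N(0, t), P(B_t ≥ 4.57) = 1 − Φ(4.57/√t) = 1 − Φ(4.57/√12.63) = 1 − Φ(1.2859). So
  P(M_{12.63} ≥ 4.57) = 2(1 − Φ(1.2859)) ≈ 0.1985.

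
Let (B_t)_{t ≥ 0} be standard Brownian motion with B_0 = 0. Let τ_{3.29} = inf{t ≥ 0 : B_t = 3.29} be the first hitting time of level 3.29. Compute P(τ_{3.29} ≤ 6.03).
P(τ_{3.29} ≤ 6.03) = 2(1 − Φ(3.29/√6.03)) = 2(1 − Φ(1.3398)) ≈ 0.1803

By the reflection principle for standard BM, P(τ_b ≤ t) = 2 · P(B_t ≥ b). Since B_t ~ N(0, t), P(B_t ≥ 3.29) = 1 − Φ(3.29/√t) = 1 − Φ(3.29/√6.03) = 1 − Φ(1.3398) ≈ 0.09016. Doubling: P(τ_{3.29} ≤ 6.03) ≈ 2 · 0.09016 = 0.18032 ≈ 0.1803.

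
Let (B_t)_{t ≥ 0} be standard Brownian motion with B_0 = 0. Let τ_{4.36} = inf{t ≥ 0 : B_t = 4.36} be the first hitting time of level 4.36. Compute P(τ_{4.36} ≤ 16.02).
P(τ_{4.36} ≤ 16.02) = 2(1 − Φ(4.36/√16.02)) = 2(1 − Φ(1.0893)) ≈ 0.2760

By the reflection principle for standard BM, P(τ_b ≤ t) = 2 · P(B_t ≥ b). Since B_t ~ N(0, t), P(B_t ≥ 4.36) = 1 − Φ(4.36/√t) = 1 − Φ(4.36/√16.02) = 1 − Φ(1.0893) ≈ 0.13801. Doubling: P(τ_{4.36} ≤ 16.02) ≈ 2 · 0.13801 = 0.27602 ≈ 0.2760.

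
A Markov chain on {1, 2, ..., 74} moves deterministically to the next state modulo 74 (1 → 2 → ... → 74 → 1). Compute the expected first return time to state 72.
E[T_72 | X_0 = 72] = 74

The chain cycles deterministically, so starting at state 72 it returns in exactly 74 steps. Equivalently, the stationary distribution is uniform π_j = 1/74 for every state j, so by Kac's formula E[T_72] = 1/π_72 = 74.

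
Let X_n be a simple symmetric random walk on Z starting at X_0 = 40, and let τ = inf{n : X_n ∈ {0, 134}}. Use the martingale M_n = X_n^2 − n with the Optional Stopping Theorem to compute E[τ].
E[τ] = 3760

M_n = X_n^2 − n is a martingale (since E[X_{n+1}^2 | F_n] = X_n^2 + 1). By OST (τ has finite mean in a bounded region), E[M_τ] = E[M_0] = X_0^2 − 0 = 40^2 = 1600. Also E[M_τ] = E[X_τ^2] − E[τ]. The walk exits at 0 or 134, with P(hit 134 first) = 40/134, so E[X_τ^2] = 134^2 · 40/134 + 0 = 5360. Thus E[τ] = E[X_τ^2] − E[M_τ] = 5360 − 1600 = 3760 = 40(134 − 40) = 3760.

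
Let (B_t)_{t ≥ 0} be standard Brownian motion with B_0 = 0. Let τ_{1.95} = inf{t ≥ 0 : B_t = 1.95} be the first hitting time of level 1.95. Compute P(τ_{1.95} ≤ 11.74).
P(τ_{1.95} ≤ 11.74) = 2(1 − Φ(1.95/√11.74)) = 2(1 − Φ(0.5691)) ≈ 0.5693

By the reflection principle for standard BM, P(τ_b ≤ t) = 2 · P(B_t ≥ b). Since B_t ~ N(0, t), P(B_t ≥ 1.95) = 1 − Φ(1.95/√t) = 1 − Φ(1.95/√11.74) = 1 − Φ(0.5691) ≈ 0.28464. Doubling: P(τ_{1.95} ≤ 11.74) ≈ 2 · 0.28464 = 0.56928 ≈ 0.5693.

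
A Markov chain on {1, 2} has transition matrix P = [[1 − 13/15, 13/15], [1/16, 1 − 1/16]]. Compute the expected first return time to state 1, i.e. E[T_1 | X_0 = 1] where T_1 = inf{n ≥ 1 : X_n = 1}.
E[T_1 | X_0 = 1] = 1/π_1 = 223/15

For an irreducible recurrent Markov chain with stationary distribution π, E[T_i | X_0 = i] = 1/π_i (Kac's formula). Here π_1 = (1/16)/(13/15 + 1/16) = (1/16)/(223/240) = 15/223, so E[T_1 | X_0 = 1] = 1/π_1 = (13/15 + 1/16)/(1/16) = (223/240)/(1/16) = 223/15.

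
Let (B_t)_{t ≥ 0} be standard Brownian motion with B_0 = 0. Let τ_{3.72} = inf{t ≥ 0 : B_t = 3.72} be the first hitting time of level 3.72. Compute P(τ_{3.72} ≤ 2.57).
P(τ_{3.72} ≤ 2.57) = 2(1 − Φ(3.72/√2.57)) = 2(1 − Φ(2.3205)) ≈ 0.0203

By the reflection principle for standard BM, P(τ_b ≤ t) = 2 · P(B_t ≥ b). Since B_t ~ N(0, t), P(B_t ≥ 3.72) = 1 − Φ(3.72/√t) = 1 − Φ(3.72/√2.57) = 1 − Φ(2.3205) ≈ 0.01016. Doubling: P(τ_{3.72} ≤ 2.57) ≈ 2 · 0.01016 = 0.02032 ≈ 0.0203.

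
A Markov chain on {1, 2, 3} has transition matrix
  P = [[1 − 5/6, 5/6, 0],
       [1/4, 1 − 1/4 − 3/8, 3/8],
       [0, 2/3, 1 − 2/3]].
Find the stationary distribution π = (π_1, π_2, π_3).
π = (24/149, 80/149, 45/149)

This is a birth-death chain on three states, which satisfies detailed balance: π_1 · P_{12} = π_2 · P_{21} and π_2 · P_{23} = π_3 · P_{32}.
From π_1 · 5/6 = π_2 · 1/4: π_2/π_1 = (5/6)/(1/4) = 10/3.
From π_2 · 3/8 = π_3 · 2/3: π_3/π_2 = (3/8)/(2/3) = 9/16.
Take π_1 proportional to 1; then unnormalized π = (1, 10/3, 15/8). Normalize by dividing by the sum 149/24:
  π = (24/149, 80/149, 45/149).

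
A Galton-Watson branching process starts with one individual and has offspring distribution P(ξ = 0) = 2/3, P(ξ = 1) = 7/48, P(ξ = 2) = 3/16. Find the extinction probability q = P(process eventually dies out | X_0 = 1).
q = 1

Mean offspring μ = 0·2/3 + 1·7/48 + 2·3/16 = 25/48 ≤ 1. For μ ≤ 1 with offspring not concentrated at 1, the Galton-Watson process goes extinct almost surely, so q = 1.
(Algebraic check: The pgf is f(s) = 2/3 + 7/48·s + 3/16·s². The extinction probability q is the smallest fixed point of f in [0, 1]. Setting s = f(s):
  3/16·s² + (7/48 − 1)·s + 2/3 = 0
  3/16·s² − (2/3 + 3/16)·s + 2/3 = 0
which factors as (s − 1)·(3/16·s − 2/3) = 0, giving roots s = 1 and s = (2/3)/(3/16) = 32/9. Since 32/9 ≥ 1, the smallest root in [0, 1] is s = 1.)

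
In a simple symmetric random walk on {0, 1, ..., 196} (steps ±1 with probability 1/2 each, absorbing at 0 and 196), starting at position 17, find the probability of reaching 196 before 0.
P(hit 196 before 0) = 17/196

Let u_k = P(hit 196 before 0 | start at k). Then u_0 = 0, u_196 = 1, and u_k = u_{k-1}/2 + u_{k+1}/2 for 1 ≤ k ≤ 195. This harmonic recurrence is solved by u_k = k/196, giving u_17 = 17/196.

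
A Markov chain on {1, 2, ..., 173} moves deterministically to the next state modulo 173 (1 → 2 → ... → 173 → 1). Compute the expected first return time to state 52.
E[T_52 | X_0 = 52] = 173

The chain cycles deterministically, so starting at state 52 it returns in exactly 173 steps. Equivalently, the stationary distribution is uniform π_j = 1/173 for every state j, so by Kac's formula E[T_52] = 1/π_52 = 173.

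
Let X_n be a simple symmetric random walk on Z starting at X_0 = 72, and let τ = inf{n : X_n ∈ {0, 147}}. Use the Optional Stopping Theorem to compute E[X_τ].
E[X_τ] = 72

X_n is a martingale and τ is a bounded-mean stopping time (indeed τ is finite a.s. with bounded expectation since the walk is in a bounded region). By the OST, E[X_τ] = E[X_0] = 72. Equivalently: E[X_τ] = 147 · P(hit 147 first) + 0 · P(hit 0 first) = 147 · (72/147) = 72.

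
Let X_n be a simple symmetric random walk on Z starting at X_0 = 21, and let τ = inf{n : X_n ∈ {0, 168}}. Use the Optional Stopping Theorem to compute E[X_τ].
E[X_τ] = 21

X_n is a martingale and τ is a bounded-mean stopping time (indeed τ is finite a.s. with bounded expectation since the walk is in a bounded region). By the OST, E[X_τ] = E[X_0] = 21. Equivalently: E[X_τ] = 168 · P(hit 168 first) + 0 · P(hit 0 first) = 168 · (21/168) = 21.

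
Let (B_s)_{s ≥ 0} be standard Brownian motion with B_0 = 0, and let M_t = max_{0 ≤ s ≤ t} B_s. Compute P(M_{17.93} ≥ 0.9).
P(M_{17.93} ≥ 0.9) = 2·P(B_{17.93} ≥ 0.9) = 2(1 − Φ(0.9/√17.93)) ≈ 0.8317

By the reflection principle for Brownian motion, P(M_t ≥ a) = 2 · P(B_t ≥ a) for a ≥ 0. Since B_t ~ N(0, t), P(B_t ≥ 0.9) = 1 − Φ(0.9/√t) = 1 − Φ(0.9/√17.93) = 1 − Φ(0.2125). So
  P(M_{17.93} ≥ 0.9) = 2(1 − Φ(0.2125)) ≈ 0.8317.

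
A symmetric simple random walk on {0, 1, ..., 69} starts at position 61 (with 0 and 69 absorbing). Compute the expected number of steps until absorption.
E[τ | X_0 = 61] = 488

Let v_k = E[τ | X_0 = k]. Boundary: v_0 = v_69 = 0. Recurrence: v_k = 1 + (v_{k-1} + v_{k+1})/2 for 1 ≤ k ≤ 68. The particular solution to v_k − (v_{k-1} + v_{k+1})/2 = 1 is v_k = −k^2. Adding homogeneous solution A + B k and matching boundaries gives v_k = k (69 − k). Substituting k = 61: v_61 = 61 · 8 = 488.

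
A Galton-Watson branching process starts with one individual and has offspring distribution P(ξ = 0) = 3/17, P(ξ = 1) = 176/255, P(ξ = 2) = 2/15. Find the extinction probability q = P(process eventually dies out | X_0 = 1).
q = 1

Mean offspring μ = 0·3/17 + 1·176/255 + 2·2/15 = 244/255 ≤ 1. For μ ≤ 1 with offspring not concentrated at 1, the Galton-Watson process goes extinct almost surely, so q = 1.
(Algebraic check: The pgf is f(s) = 3/17 + 176/255·s + 2/15·s². The extinction probability q is the smallest fixed point of f in [0, 1]. Setting s = f(s):
  2/15·s² + (176/255 − 1)·s + 3/17 = 0
  2/15·s² − (3/17 + 2/15)·s + 3/17 = 0
which factors as (s − 1)·(2/15·s − 3/17) = 0, giving roots s = 1 and s = (3/17)/(2/15) = 45/34. Since 45/34 ≥ 1, the smallest root in [0, 1] is s = 1.)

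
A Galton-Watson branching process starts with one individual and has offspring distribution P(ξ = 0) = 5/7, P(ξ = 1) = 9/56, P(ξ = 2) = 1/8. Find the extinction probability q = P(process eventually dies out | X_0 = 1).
q = 1

Mean offspring μ = 0·5/7 + 1·9/56 + 2·1/8 = 23/56 ≤ 1. For μ ≤ 1 with offspring not concentrated at 1, the Galton-Watson process goes extinct almost surely, so q = 1.
(Algebraic check: The pgf is f(s) = 5/7 + 9/56·s + 1/8·s². The extinction probability q is the smallest fixed point of f in [0, 1]. Setting s = f(s):
  1/8·s² + (9/56 − 1)·s + 5/7 = 0
  1/8·s² − (5/7 + 1/8)·s + 5/7 = 0
which factors as (s − 1)·(1/8·s − 5/7) = 0, giving roots s = 1 and s = (5/7)/(1/8) = 40/7. Since 40/7 ≥ 1, the smallest root in [0, 1] is s = 1.)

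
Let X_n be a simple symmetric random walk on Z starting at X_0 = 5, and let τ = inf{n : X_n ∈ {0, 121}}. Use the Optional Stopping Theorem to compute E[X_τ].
E[X_τ] = 5

X_n is a martingale and τ is a bounded-mean stopping time (indeed τ is finite a.s. with bounded expectation since the walk is in a bounded region). By the OST, E[X_τ] = E[X_0] = 5. Equivalently: E[X_τ] = 121 · P(hit 121 first) + 0 · P(hit 0 first) = 121 · (5/121) = 5.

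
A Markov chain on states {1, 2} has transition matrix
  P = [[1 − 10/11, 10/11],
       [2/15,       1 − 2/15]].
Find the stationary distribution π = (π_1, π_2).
π_1 = 11/86, π_2 = 75/86

Solve πP = π with π_1 + π_2 = 1. From πP = π: π_1 · (1 − 10/11) + π_2 · 2/15 = π_1 ⇒ π_2 · 2/15 = π_1 · 10/11 ⇒ π_2/π_1 = (10/11)/(2/15) = 75/11. Together with π_1 + π_2 = 1:
  π_1 = (2/15)/(10/11 + 2/15) = (2/15)/(172/165) = 11/86,
  π_2 = (10/11)/(10/11 + 2/15) = (10/11)/(172/165) = 75/86.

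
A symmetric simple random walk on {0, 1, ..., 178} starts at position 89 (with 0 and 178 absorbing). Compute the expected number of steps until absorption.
E[τ | X_0 = 89] = 7921

Let v_k = E[τ | X_0 = k]. Boundary: v_0 = v_178 = 0. Recurrence: v_k = 1 + (v_{k-1} + v_{k+1})/2 for 1 ≤ k ≤ 177. The particular solution to v_k − (v_{k-1} + v_{k+1})/2 = 1 is v_k = −k^2. Adding homogeneous solution A + B k and matching boundaries gives v_k = k (178 − k). Substituting k = 89: v_89 = 89 · 89 = 7921.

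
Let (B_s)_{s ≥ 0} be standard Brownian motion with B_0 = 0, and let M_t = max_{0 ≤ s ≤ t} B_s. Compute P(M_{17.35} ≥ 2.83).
P(M_{17.35} ≥ 2.83) = 2·P(B_{17.35} ≥ 2.83) = 2(1 − Φ(2.83/√17.35)) ≈ 0.4969

By the reflection principle for Brownian motion, P(M_t ≥ a) = 2 · P(B_t ≥ a) for a ≥ 0. Since B_t ~ N(0, t), P(B_t ≥ 2.83) = 1 − Φ(2.83/√t) = 1 − Φ(2.83/√17.35) = 1 − Φ(0.6794). So
  P(M_{17.35} ≥ 2.83) = 2(1 − Φ(0.6794)) ≈ 0.4969.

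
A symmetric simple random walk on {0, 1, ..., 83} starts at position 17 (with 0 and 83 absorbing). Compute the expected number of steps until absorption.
E[τ | X_0 = 17] = 1122

Let v_k = E[τ | X_0 = k]. Boundary: v_0 = v_83 = 0. Recurrence: v_k = 1 + (v_{k-1} + v_{k+1})/2 for 1 ≤ k ≤ 82. The particular solution to v_k − (v_{k-1} + v_{k+1})/2 = 1 is v_k = −k^2. Adding homogeneous solution A + B k and matching boundaries gives v_k = k (83 − k). Substituting k = 17: v_17 = 17 · 66 = 1122.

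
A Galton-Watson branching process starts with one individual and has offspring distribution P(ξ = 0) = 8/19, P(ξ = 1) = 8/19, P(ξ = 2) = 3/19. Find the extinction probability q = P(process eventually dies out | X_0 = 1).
q = 1

Mean offspring μ = 0·8/19 + 1·8/19 + 2·3/19 = 14/19 ≤ 1. For μ ≤ 1 with offspring not concentrated at 1, the Galton-Watson process goes extinct almost surely, so q = 1.
(Algebraic check: The pgf is f(s) = 8/19 + 8/19·s + 3/19·s². The extinction probability q is the smallest fixed point of f in [0, 1]. Setting s = f(s):
  3/19·s² + (8/19 − 1)·s + 8/19 = 0
  3/19·s² − (8/19 + 3/19)·s + 8/19 = 0
which factors as (s − 1)·(3/19·s − 8/19) = 0, giving roots s = 1 and s = (8/19)/(3/19) = 8/3. Since 8/3 ≥ 1, the smallest root in [0, 1] is s = 1.)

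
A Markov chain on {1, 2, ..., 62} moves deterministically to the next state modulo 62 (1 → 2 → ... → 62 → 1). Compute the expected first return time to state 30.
E[T_30 | X_0 = 30] = 62

The chain cycles deterministically, so starting at state 30 it returns in exactly 62 steps. Equivalently, the stationary distribution is uniform π_j = 1/62 for every state j, so by Kac's formula E[T_30] = 1/π_30 = 62.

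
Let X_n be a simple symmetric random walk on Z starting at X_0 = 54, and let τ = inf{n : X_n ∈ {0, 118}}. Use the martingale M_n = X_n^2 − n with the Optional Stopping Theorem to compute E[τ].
E[τ] = 3456

M_n = X_n^2 − n is a martingale (since E[X_{n+1}^2 | F_n] = X_n^2 + 1). By OST (τ has finite mean in a bounded region), E[M_τ] = E[M_0] = X_0^2 − 0 = 54^2 = 2916. Also E[M_τ] = E[X_τ^2] − E[τ]. The walk exits at 0 or 118, with P(hit 118 first) = 54/118, so E[X_τ^2] = 118^2 · 54/118 + 0 = 6372. Thus E[τ] = E[X_τ^2] − E[M_τ] = 6372 − 2916 = 3456 = 54(118 − 54) = 3456.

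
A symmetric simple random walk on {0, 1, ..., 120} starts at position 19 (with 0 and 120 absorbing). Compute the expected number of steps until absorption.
E[τ | X_0 = 19] = 1919

Let v_k = E[τ | X_0 = k]. Boundary: v_0 = v_120 = 0. Recurrence: v_k = 1 + (v_{k-1} + v_{k+1})/2 for 1 ≤ k ≤ 119. The particular solution to v_k − (v_{k-1} + v_{k+1})/2 = 1 is v_k = −k^2. Adding homogeneous solution A + B k and matching boundaries gives v_k = k (120 − k). Substituting k = 19: v_19 = 19 · 101 = 1919.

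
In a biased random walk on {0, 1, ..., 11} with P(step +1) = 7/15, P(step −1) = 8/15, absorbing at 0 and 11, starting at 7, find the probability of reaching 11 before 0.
P(hit 11 before 0) = (1 − (8/7)^7) / (1 − (8/7)^11) = 3057935209/6612607849

Let u_k denote P(reach 11 before 0 | start at k). Boundary: u_0 = 0, u_11 = 1. Recurrence: u_k = 7/15·u_{k+1} + 8/15·u_{k-1} for 1 ≤ k ≤ 10. Try u_k = A + B·r^k with r = q/p = (8/15)/(7/15) = 8/7. Substitution satisfies the recurrence; boundary conditions give:
  u_k = (1 − r^k) / (1 − r^N) = (1 − (8/7)^7) / (1 − (8/7)^11) = 3057935209/6612607849.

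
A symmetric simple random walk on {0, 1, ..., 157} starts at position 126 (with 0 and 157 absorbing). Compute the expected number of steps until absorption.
E[τ | X_0 = 126] = 3906

Let v_k = E[τ | X_0 = k]. Boundary: v_0 = v_157 = 0. Recurrence: v_k = 1 + (v_{k-1} + v_{k+1})/2 for 1 ≤ k ≤ 156. The particular solution to v_k − (v_{k-1} + v_{k+1})/2 = 1 is v_k = −k^2. Adding homogeneous solution A + B k and matching boundaries gives v_k = k (157 − k). Substituting k = 126: v_126 = 126 · 31 = 3906.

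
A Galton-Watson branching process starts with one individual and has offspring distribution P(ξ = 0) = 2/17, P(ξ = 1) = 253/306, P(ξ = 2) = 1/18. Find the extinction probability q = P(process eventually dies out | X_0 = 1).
q = 1

Mean offspring μ = 0·2/17 + 1·253/306 + 2·1/18 = 287/306 ≤ 1. For μ ≤ 1 with offspring not concentrated at 1, the Galton-Watson process goes extinct almost surely, so q = 1.
(Algebraic check: The pgf is f(s) = 2/17 + 253/306·s + 1/18·s². The extinction probability q is the smallest fixed point of f in [0, 1]. Setting s = f(s):
  1/18·s² + (253/306 − 1)·s + 2/17 = 0
  1/18·s² − (2/17 + 1/18)·s + 2/17 = 0
which factors as (s − 1)·(1/18·s − 2/17) = 0, giving roots s = 1 and s = (2/17)/(1/18) = 36/17. Since 36/17 ≥ 1, the smallest root in [0, 1] is s = 1.)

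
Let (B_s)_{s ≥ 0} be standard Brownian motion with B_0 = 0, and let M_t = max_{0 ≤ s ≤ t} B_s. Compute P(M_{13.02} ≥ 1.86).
P(M_{13.02} ≥ 1.86) = 2·P(B_{13.02} ≥ 1.86) = 2(1 − Φ(1.86/√13.02)) ≈ 0.6062

By the reflection principle for Brownian motion, P(M_t ≥ a) = 2 · P(B_t ≥ a) for a ≥ 0. Since B_t ~ N(0, t), P(B_t ≥ 1.86) = 1 − Φ(1.86/√t) = 1 − Φ(1.86/√13.02) = 1 − Φ(0.5155). So
  P(M_{13.02} ≥ 1.86) = 2(1 − Φ(0.5155)) ≈ 0.6062.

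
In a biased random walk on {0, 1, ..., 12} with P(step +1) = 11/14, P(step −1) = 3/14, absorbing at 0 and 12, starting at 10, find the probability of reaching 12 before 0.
P(hit 12 before 0) = (1 − (3/11)^10) / (1 − (3/11)^12) = 28021618141/28021677190

Let u_k denote P(reach 12 before 0 | start at k). Boundary: u_0 = 0, u_12 = 1. Recurrence: u_k = 11/14·u_{k+1} + 3/14·u_{k-1} for 1 ≤ k ≤ 11. Try u_k = A + B·r^k with r = q/p = (3/14)/(11/14) = 3/11. Substitution satisfies the recurrence; boundary conditions give:
  u_k = (1 − r^k) / (1 − r^N) = (1 − (3/11)^10) / (1 − (3/11)^12) = 28021618141/28021677190.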